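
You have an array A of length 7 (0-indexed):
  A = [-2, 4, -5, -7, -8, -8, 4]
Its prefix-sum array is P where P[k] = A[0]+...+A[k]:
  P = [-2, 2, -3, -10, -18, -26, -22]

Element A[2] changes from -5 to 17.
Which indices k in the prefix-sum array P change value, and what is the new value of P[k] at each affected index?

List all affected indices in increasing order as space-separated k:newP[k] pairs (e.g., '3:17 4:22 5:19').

P[k] = A[0] + ... + A[k]
P[k] includes A[2] iff k >= 2
Affected indices: 2, 3, ..., 6; delta = 22
  P[2]: -3 + 22 = 19
  P[3]: -10 + 22 = 12
  P[4]: -18 + 22 = 4
  P[5]: -26 + 22 = -4
  P[6]: -22 + 22 = 0

Answer: 2:19 3:12 4:4 5:-4 6:0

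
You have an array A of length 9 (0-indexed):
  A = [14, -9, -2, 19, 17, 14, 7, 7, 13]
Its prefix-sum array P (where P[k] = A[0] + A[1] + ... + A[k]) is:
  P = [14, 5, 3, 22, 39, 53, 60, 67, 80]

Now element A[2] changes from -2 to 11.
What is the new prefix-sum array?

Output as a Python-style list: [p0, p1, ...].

Change: A[2] -2 -> 11, delta = 13
P[k] for k < 2: unchanged (A[2] not included)
P[k] for k >= 2: shift by delta = 13
  P[0] = 14 + 0 = 14
  P[1] = 5 + 0 = 5
  P[2] = 3 + 13 = 16
  P[3] = 22 + 13 = 35
  P[4] = 39 + 13 = 52
  P[5] = 53 + 13 = 66
  P[6] = 60 + 13 = 73
  P[7] = 67 + 13 = 80
  P[8] = 80 + 13 = 93

Answer: [14, 5, 16, 35, 52, 66, 73, 80, 93]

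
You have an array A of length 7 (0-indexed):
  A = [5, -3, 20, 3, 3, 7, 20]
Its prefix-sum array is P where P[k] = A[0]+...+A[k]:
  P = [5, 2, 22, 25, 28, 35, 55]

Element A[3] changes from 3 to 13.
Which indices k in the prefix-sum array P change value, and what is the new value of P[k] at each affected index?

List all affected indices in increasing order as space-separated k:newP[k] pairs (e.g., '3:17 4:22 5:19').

P[k] = A[0] + ... + A[k]
P[k] includes A[3] iff k >= 3
Affected indices: 3, 4, ..., 6; delta = 10
  P[3]: 25 + 10 = 35
  P[4]: 28 + 10 = 38
  P[5]: 35 + 10 = 45
  P[6]: 55 + 10 = 65

Answer: 3:35 4:38 5:45 6:65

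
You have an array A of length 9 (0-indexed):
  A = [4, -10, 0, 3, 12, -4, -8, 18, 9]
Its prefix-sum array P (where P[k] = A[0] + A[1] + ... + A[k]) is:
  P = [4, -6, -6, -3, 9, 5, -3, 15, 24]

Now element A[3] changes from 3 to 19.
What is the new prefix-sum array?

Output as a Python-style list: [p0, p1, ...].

Answer: [4, -6, -6, 13, 25, 21, 13, 31, 40]

Derivation:
Change: A[3] 3 -> 19, delta = 16
P[k] for k < 3: unchanged (A[3] not included)
P[k] for k >= 3: shift by delta = 16
  P[0] = 4 + 0 = 4
  P[1] = -6 + 0 = -6
  P[2] = -6 + 0 = -6
  P[3] = -3 + 16 = 13
  P[4] = 9 + 16 = 25
  P[5] = 5 + 16 = 21
  P[6] = -3 + 16 = 13
  P[7] = 15 + 16 = 31
  P[8] = 24 + 16 = 40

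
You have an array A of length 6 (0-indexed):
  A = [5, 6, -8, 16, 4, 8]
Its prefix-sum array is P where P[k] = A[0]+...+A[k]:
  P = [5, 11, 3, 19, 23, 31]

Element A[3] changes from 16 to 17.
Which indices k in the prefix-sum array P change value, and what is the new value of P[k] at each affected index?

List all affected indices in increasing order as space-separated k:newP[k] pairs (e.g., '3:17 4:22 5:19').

Answer: 3:20 4:24 5:32

Derivation:
P[k] = A[0] + ... + A[k]
P[k] includes A[3] iff k >= 3
Affected indices: 3, 4, ..., 5; delta = 1
  P[3]: 19 + 1 = 20
  P[4]: 23 + 1 = 24
  P[5]: 31 + 1 = 32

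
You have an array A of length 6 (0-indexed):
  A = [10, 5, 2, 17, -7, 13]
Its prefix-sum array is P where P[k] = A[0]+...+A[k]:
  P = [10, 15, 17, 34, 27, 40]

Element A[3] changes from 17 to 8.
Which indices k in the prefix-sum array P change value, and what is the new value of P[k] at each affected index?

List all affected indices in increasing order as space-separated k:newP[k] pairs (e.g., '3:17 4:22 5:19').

P[k] = A[0] + ... + A[k]
P[k] includes A[3] iff k >= 3
Affected indices: 3, 4, ..., 5; delta = -9
  P[3]: 34 + -9 = 25
  P[4]: 27 + -9 = 18
  P[5]: 40 + -9 = 31

Answer: 3:25 4:18 5:31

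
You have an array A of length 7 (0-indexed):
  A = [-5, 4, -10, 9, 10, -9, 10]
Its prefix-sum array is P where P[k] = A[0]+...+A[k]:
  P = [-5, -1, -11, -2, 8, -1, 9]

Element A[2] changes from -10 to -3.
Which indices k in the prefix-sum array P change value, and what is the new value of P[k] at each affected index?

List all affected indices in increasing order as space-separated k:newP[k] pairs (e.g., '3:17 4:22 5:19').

Answer: 2:-4 3:5 4:15 5:6 6:16

Derivation:
P[k] = A[0] + ... + A[k]
P[k] includes A[2] iff k >= 2
Affected indices: 2, 3, ..., 6; delta = 7
  P[2]: -11 + 7 = -4
  P[3]: -2 + 7 = 5
  P[4]: 8 + 7 = 15
  P[5]: -1 + 7 = 6
  P[6]: 9 + 7 = 16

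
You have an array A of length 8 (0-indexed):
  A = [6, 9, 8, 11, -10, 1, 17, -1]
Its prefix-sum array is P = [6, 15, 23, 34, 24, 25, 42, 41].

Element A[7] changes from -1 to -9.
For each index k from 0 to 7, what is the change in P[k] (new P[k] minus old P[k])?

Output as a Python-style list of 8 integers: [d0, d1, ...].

Element change: A[7] -1 -> -9, delta = -8
For k < 7: P[k] unchanged, delta_P[k] = 0
For k >= 7: P[k] shifts by exactly -8
Delta array: [0, 0, 0, 0, 0, 0, 0, -8]

Answer: [0, 0, 0, 0, 0, 0, 0, -8]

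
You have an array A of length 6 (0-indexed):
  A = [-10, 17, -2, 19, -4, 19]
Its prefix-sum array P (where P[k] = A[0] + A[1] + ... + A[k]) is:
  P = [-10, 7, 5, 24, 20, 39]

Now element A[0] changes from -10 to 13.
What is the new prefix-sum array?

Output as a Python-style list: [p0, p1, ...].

Change: A[0] -10 -> 13, delta = 23
P[k] for k < 0: unchanged (A[0] not included)
P[k] for k >= 0: shift by delta = 23
  P[0] = -10 + 23 = 13
  P[1] = 7 + 23 = 30
  P[2] = 5 + 23 = 28
  P[3] = 24 + 23 = 47
  P[4] = 20 + 23 = 43
  P[5] = 39 + 23 = 62

Answer: [13, 30, 28, 47, 43, 62]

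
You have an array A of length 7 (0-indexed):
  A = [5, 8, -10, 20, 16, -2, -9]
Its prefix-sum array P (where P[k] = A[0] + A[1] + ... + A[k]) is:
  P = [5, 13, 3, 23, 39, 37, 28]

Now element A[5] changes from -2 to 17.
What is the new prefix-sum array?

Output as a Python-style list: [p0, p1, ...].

Answer: [5, 13, 3, 23, 39, 56, 47]

Derivation:
Change: A[5] -2 -> 17, delta = 19
P[k] for k < 5: unchanged (A[5] not included)
P[k] for k >= 5: shift by delta = 19
  P[0] = 5 + 0 = 5
  P[1] = 13 + 0 = 13
  P[2] = 3 + 0 = 3
  P[3] = 23 + 0 = 23
  P[4] = 39 + 0 = 39
  P[5] = 37 + 19 = 56
  P[6] = 28 + 19 = 47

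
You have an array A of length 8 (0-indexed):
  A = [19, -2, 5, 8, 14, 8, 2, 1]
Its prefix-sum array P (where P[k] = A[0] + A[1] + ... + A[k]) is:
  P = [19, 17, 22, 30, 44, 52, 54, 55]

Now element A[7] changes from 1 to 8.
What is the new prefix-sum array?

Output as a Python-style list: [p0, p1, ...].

Answer: [19, 17, 22, 30, 44, 52, 54, 62]

Derivation:
Change: A[7] 1 -> 8, delta = 7
P[k] for k < 7: unchanged (A[7] not included)
P[k] for k >= 7: shift by delta = 7
  P[0] = 19 + 0 = 19
  P[1] = 17 + 0 = 17
  P[2] = 22 + 0 = 22
  P[3] = 30 + 0 = 30
  P[4] = 44 + 0 = 44
  P[5] = 52 + 0 = 52
  P[6] = 54 + 0 = 54
  P[7] = 55 + 7 = 62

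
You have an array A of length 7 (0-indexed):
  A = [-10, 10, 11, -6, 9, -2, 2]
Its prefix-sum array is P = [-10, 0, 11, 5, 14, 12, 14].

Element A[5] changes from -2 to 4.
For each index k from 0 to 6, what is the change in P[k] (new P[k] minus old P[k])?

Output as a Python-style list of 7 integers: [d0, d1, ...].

Answer: [0, 0, 0, 0, 0, 6, 6]

Derivation:
Element change: A[5] -2 -> 4, delta = 6
For k < 5: P[k] unchanged, delta_P[k] = 0
For k >= 5: P[k] shifts by exactly 6
Delta array: [0, 0, 0, 0, 0, 6, 6]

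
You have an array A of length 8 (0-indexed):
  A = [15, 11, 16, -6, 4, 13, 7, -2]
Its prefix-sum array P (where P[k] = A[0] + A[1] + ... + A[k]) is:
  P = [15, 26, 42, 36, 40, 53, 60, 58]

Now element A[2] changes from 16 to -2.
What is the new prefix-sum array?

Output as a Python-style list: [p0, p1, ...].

Change: A[2] 16 -> -2, delta = -18
P[k] for k < 2: unchanged (A[2] not included)
P[k] for k >= 2: shift by delta = -18
  P[0] = 15 + 0 = 15
  P[1] = 26 + 0 = 26
  P[2] = 42 + -18 = 24
  P[3] = 36 + -18 = 18
  P[4] = 40 + -18 = 22
  P[5] = 53 + -18 = 35
  P[6] = 60 + -18 = 42
  P[7] = 58 + -18 = 40

Answer: [15, 26, 24, 18, 22, 35, 42, 40]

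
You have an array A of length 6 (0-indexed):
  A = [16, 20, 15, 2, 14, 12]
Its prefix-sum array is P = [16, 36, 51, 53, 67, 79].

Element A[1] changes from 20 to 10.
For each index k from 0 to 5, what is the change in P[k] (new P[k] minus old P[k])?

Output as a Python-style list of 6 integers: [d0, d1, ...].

Answer: [0, -10, -10, -10, -10, -10]

Derivation:
Element change: A[1] 20 -> 10, delta = -10
For k < 1: P[k] unchanged, delta_P[k] = 0
For k >= 1: P[k] shifts by exactly -10
Delta array: [0, -10, -10, -10, -10, -10]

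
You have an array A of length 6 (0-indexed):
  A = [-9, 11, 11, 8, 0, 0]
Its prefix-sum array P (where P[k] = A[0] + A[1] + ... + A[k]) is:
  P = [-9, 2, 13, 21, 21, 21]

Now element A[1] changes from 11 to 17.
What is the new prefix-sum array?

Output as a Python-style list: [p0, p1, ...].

Answer: [-9, 8, 19, 27, 27, 27]

Derivation:
Change: A[1] 11 -> 17, delta = 6
P[k] for k < 1: unchanged (A[1] not included)
P[k] for k >= 1: shift by delta = 6
  P[0] = -9 + 0 = -9
  P[1] = 2 + 6 = 8
  P[2] = 13 + 6 = 19
  P[3] = 21 + 6 = 27
  P[4] = 21 + 6 = 27
  P[5] = 21 + 6 = 27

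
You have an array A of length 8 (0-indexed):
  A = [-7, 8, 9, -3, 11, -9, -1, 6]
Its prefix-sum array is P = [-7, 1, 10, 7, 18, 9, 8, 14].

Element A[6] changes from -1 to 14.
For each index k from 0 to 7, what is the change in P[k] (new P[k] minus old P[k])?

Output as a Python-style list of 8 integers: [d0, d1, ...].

Answer: [0, 0, 0, 0, 0, 0, 15, 15]

Derivation:
Element change: A[6] -1 -> 14, delta = 15
For k < 6: P[k] unchanged, delta_P[k] = 0
For k >= 6: P[k] shifts by exactly 15
Delta array: [0, 0, 0, 0, 0, 0, 15, 15]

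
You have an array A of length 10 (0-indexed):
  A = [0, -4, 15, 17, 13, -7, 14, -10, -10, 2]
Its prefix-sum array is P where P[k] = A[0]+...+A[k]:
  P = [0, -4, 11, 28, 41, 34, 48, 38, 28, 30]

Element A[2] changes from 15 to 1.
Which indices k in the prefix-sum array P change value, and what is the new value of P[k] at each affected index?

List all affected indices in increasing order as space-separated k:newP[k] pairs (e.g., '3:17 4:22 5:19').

Answer: 2:-3 3:14 4:27 5:20 6:34 7:24 8:14 9:16

Derivation:
P[k] = A[0] + ... + A[k]
P[k] includes A[2] iff k >= 2
Affected indices: 2, 3, ..., 9; delta = -14
  P[2]: 11 + -14 = -3
  P[3]: 28 + -14 = 14
  P[4]: 41 + -14 = 27
  P[5]: 34 + -14 = 20
  P[6]: 48 + -14 = 34
  P[7]: 38 + -14 = 24
  P[8]: 28 + -14 = 14
  P[9]: 30 + -14 = 16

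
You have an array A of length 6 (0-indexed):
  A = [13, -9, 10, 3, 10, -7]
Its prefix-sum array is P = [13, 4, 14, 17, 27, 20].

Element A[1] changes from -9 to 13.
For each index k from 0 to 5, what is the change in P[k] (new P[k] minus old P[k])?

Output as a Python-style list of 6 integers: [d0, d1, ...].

Element change: A[1] -9 -> 13, delta = 22
For k < 1: P[k] unchanged, delta_P[k] = 0
For k >= 1: P[k] shifts by exactly 22
Delta array: [0, 22, 22, 22, 22, 22]

Answer: [0, 22, 22, 22, 22, 22]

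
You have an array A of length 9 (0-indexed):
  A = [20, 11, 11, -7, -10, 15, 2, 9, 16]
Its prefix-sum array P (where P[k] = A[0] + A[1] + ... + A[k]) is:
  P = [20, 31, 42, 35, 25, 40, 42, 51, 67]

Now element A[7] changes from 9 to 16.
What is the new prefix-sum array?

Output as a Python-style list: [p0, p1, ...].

Change: A[7] 9 -> 16, delta = 7
P[k] for k < 7: unchanged (A[7] not included)
P[k] for k >= 7: shift by delta = 7
  P[0] = 20 + 0 = 20
  P[1] = 31 + 0 = 31
  P[2] = 42 + 0 = 42
  P[3] = 35 + 0 = 35
  P[4] = 25 + 0 = 25
  P[5] = 40 + 0 = 40
  P[6] = 42 + 0 = 42
  P[7] = 51 + 7 = 58
  P[8] = 67 + 7 = 74

Answer: [20, 31, 42, 35, 25, 40, 42, 58, 74]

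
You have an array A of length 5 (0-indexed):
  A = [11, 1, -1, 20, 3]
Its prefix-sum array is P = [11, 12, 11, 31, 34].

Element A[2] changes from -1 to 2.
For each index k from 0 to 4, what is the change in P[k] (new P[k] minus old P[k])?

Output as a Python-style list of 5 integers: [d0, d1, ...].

Element change: A[2] -1 -> 2, delta = 3
For k < 2: P[k] unchanged, delta_P[k] = 0
For k >= 2: P[k] shifts by exactly 3
Delta array: [0, 0, 3, 3, 3]

Answer: [0, 0, 3, 3, 3]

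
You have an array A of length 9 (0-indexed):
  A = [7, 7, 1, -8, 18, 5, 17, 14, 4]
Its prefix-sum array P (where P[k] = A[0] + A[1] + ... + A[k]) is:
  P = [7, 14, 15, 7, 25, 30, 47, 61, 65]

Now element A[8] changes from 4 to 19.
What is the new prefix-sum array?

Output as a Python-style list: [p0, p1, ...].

Answer: [7, 14, 15, 7, 25, 30, 47, 61, 80]

Derivation:
Change: A[8] 4 -> 19, delta = 15
P[k] for k < 8: unchanged (A[8] not included)
P[k] for k >= 8: shift by delta = 15
  P[0] = 7 + 0 = 7
  P[1] = 14 + 0 = 14
  P[2] = 15 + 0 = 15
  P[3] = 7 + 0 = 7
  P[4] = 25 + 0 = 25
  P[5] = 30 + 0 = 30
  P[6] = 47 + 0 = 47
  P[7] = 61 + 0 = 61
  P[8] = 65 + 15 = 80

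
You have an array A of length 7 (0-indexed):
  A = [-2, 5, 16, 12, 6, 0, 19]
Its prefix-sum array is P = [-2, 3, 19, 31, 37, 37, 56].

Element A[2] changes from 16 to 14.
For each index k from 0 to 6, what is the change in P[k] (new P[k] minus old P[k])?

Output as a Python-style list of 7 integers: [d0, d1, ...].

Element change: A[2] 16 -> 14, delta = -2
For k < 2: P[k] unchanged, delta_P[k] = 0
For k >= 2: P[k] shifts by exactly -2
Delta array: [0, 0, -2, -2, -2, -2, -2]

Answer: [0, 0, -2, -2, -2, -2, -2]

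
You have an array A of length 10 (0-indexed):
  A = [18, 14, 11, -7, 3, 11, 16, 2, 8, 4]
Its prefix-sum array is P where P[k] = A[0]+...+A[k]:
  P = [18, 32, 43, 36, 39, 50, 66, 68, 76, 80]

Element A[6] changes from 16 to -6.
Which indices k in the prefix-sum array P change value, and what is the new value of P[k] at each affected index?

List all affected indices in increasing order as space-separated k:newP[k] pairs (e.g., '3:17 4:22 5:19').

Answer: 6:44 7:46 8:54 9:58

Derivation:
P[k] = A[0] + ... + A[k]
P[k] includes A[6] iff k >= 6
Affected indices: 6, 7, ..., 9; delta = -22
  P[6]: 66 + -22 = 44
  P[7]: 68 + -22 = 46
  P[8]: 76 + -22 = 54
  P[9]: 80 + -22 = 58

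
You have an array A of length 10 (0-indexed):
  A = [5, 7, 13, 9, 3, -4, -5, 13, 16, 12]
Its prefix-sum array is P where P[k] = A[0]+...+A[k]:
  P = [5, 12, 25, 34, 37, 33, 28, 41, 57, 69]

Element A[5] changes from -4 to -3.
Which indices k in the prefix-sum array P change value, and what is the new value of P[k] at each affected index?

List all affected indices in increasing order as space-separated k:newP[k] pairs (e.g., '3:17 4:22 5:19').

Answer: 5:34 6:29 7:42 8:58 9:70

Derivation:
P[k] = A[0] + ... + A[k]
P[k] includes A[5] iff k >= 5
Affected indices: 5, 6, ..., 9; delta = 1
  P[5]: 33 + 1 = 34
  P[6]: 28 + 1 = 29
  P[7]: 41 + 1 = 42
  P[8]: 57 + 1 = 58
  P[9]: 69 + 1 = 70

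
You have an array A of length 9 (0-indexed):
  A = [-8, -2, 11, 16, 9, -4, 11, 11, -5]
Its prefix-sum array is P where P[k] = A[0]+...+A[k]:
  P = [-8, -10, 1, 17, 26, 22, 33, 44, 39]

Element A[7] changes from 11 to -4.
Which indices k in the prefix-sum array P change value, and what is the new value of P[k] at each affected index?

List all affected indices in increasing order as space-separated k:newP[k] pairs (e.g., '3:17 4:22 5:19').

Answer: 7:29 8:24

Derivation:
P[k] = A[0] + ... + A[k]
P[k] includes A[7] iff k >= 7
Affected indices: 7, 8, ..., 8; delta = -15
  P[7]: 44 + -15 = 29
  P[8]: 39 + -15 = 24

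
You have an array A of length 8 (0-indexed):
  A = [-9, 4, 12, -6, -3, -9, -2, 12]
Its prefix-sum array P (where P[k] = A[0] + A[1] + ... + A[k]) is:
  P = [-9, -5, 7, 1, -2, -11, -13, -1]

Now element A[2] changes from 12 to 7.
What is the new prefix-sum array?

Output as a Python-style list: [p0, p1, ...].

Change: A[2] 12 -> 7, delta = -5
P[k] for k < 2: unchanged (A[2] not included)
P[k] for k >= 2: shift by delta = -5
  P[0] = -9 + 0 = -9
  P[1] = -5 + 0 = -5
  P[2] = 7 + -5 = 2
  P[3] = 1 + -5 = -4
  P[4] = -2 + -5 = -7
  P[5] = -11 + -5 = -16
  P[6] = -13 + -5 = -18
  P[7] = -1 + -5 = -6

Answer: [-9, -5, 2, -4, -7, -16, -18, -6]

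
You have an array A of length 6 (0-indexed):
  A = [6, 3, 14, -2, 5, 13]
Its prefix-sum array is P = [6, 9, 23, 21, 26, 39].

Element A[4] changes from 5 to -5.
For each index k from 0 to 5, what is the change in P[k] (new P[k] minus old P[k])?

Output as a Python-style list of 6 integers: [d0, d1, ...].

Answer: [0, 0, 0, 0, -10, -10]

Derivation:
Element change: A[4] 5 -> -5, delta = -10
For k < 4: P[k] unchanged, delta_P[k] = 0
For k >= 4: P[k] shifts by exactly -10
Delta array: [0, 0, 0, 0, -10, -10]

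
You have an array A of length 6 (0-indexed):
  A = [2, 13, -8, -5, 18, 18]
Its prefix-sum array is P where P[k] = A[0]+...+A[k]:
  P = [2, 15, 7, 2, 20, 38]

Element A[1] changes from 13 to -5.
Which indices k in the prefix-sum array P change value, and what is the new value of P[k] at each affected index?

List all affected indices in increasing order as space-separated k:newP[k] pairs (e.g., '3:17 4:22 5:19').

Answer: 1:-3 2:-11 3:-16 4:2 5:20

Derivation:
P[k] = A[0] + ... + A[k]
P[k] includes A[1] iff k >= 1
Affected indices: 1, 2, ..., 5; delta = -18
  P[1]: 15 + -18 = -3
  P[2]: 7 + -18 = -11
  P[3]: 2 + -18 = -16
  P[4]: 20 + -18 = 2
  P[5]: 38 + -18 = 20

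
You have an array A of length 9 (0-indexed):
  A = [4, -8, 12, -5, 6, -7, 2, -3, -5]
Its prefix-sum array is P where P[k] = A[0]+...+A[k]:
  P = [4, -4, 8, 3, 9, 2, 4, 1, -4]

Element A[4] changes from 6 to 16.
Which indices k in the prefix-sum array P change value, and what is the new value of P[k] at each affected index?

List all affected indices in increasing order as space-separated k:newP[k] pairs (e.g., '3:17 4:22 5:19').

Answer: 4:19 5:12 6:14 7:11 8:6

Derivation:
P[k] = A[0] + ... + A[k]
P[k] includes A[4] iff k >= 4
Affected indices: 4, 5, ..., 8; delta = 10
  P[4]: 9 + 10 = 19
  P[5]: 2 + 10 = 12
  P[6]: 4 + 10 = 14
  P[7]: 1 + 10 = 11
  P[8]: -4 + 10 = 6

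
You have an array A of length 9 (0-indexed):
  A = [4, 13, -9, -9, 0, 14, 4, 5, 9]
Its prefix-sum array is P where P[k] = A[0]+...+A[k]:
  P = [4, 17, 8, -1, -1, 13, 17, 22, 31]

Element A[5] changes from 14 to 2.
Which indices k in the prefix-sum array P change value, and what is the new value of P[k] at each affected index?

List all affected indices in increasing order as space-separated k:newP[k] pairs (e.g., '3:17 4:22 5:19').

Answer: 5:1 6:5 7:10 8:19

Derivation:
P[k] = A[0] + ... + A[k]
P[k] includes A[5] iff k >= 5
Affected indices: 5, 6, ..., 8; delta = -12
  P[5]: 13 + -12 = 1
  P[6]: 17 + -12 = 5
  P[7]: 22 + -12 = 10
  P[8]: 31 + -12 = 19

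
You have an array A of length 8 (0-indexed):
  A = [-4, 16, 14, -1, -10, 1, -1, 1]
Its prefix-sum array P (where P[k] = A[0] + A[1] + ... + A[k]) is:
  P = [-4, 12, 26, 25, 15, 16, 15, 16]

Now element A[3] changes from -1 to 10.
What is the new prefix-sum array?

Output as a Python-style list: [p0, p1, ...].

Change: A[3] -1 -> 10, delta = 11
P[k] for k < 3: unchanged (A[3] not included)
P[k] for k >= 3: shift by delta = 11
  P[0] = -4 + 0 = -4
  P[1] = 12 + 0 = 12
  P[2] = 26 + 0 = 26
  P[3] = 25 + 11 = 36
  P[4] = 15 + 11 = 26
  P[5] = 16 + 11 = 27
  P[6] = 15 + 11 = 26
  P[7] = 16 + 11 = 27

Answer: [-4, 12, 26, 36, 26, 27, 26, 27]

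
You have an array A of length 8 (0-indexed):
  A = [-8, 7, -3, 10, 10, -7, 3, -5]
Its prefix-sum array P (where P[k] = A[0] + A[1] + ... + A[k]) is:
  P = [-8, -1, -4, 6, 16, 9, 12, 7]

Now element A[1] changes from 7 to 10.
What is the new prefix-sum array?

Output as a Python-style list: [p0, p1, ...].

Change: A[1] 7 -> 10, delta = 3
P[k] for k < 1: unchanged (A[1] not included)
P[k] for k >= 1: shift by delta = 3
  P[0] = -8 + 0 = -8
  P[1] = -1 + 3 = 2
  P[2] = -4 + 3 = -1
  P[3] = 6 + 3 = 9
  P[4] = 16 + 3 = 19
  P[5] = 9 + 3 = 12
  P[6] = 12 + 3 = 15
  P[7] = 7 + 3 = 10

Answer: [-8, 2, -1, 9, 19, 12, 15, 10]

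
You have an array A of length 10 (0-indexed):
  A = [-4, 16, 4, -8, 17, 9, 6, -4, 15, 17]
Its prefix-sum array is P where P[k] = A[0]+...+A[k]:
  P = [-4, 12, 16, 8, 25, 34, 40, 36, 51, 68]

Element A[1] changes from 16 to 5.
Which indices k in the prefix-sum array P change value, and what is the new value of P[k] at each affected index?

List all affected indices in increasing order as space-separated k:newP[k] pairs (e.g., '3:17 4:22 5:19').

P[k] = A[0] + ... + A[k]
P[k] includes A[1] iff k >= 1
Affected indices: 1, 2, ..., 9; delta = -11
  P[1]: 12 + -11 = 1
  P[2]: 16 + -11 = 5
  P[3]: 8 + -11 = -3
  P[4]: 25 + -11 = 14
  P[5]: 34 + -11 = 23
  P[6]: 40 + -11 = 29
  P[7]: 36 + -11 = 25
  P[8]: 51 + -11 = 40
  P[9]: 68 + -11 = 57

Answer: 1:1 2:5 3:-3 4:14 5:23 6:29 7:25 8:40 9:57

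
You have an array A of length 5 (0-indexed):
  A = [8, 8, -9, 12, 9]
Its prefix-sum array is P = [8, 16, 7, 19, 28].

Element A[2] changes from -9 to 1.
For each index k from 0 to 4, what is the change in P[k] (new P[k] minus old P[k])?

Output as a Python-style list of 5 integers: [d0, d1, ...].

Answer: [0, 0, 10, 10, 10]

Derivation:
Element change: A[2] -9 -> 1, delta = 10
For k < 2: P[k] unchanged, delta_P[k] = 0
For k >= 2: P[k] shifts by exactly 10
Delta array: [0, 0, 10, 10, 10]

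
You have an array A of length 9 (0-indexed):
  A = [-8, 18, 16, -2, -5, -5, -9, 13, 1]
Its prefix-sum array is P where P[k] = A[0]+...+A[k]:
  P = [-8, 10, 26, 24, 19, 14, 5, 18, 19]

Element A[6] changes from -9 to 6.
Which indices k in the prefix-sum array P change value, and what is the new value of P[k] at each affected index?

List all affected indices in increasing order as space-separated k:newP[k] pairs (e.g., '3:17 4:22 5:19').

P[k] = A[0] + ... + A[k]
P[k] includes A[6] iff k >= 6
Affected indices: 6, 7, ..., 8; delta = 15
  P[6]: 5 + 15 = 20
  P[7]: 18 + 15 = 33
  P[8]: 19 + 15 = 34

Answer: 6:20 7:33 8:34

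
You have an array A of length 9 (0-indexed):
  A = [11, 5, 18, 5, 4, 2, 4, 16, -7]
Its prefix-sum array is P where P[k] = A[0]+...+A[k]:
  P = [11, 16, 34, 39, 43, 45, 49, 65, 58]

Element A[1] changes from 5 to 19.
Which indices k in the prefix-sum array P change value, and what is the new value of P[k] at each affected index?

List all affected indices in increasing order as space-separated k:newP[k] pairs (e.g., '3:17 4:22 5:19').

P[k] = A[0] + ... + A[k]
P[k] includes A[1] iff k >= 1
Affected indices: 1, 2, ..., 8; delta = 14
  P[1]: 16 + 14 = 30
  P[2]: 34 + 14 = 48
  P[3]: 39 + 14 = 53
  P[4]: 43 + 14 = 57
  P[5]: 45 + 14 = 59
  P[6]: 49 + 14 = 63
  P[7]: 65 + 14 = 79
  P[8]: 58 + 14 = 72

Answer: 1:30 2:48 3:53 4:57 5:59 6:63 7:79 8:72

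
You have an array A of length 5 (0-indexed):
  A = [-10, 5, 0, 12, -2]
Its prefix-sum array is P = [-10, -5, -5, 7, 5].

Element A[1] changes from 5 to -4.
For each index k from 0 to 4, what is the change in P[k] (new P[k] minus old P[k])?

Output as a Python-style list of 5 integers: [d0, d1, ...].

Answer: [0, -9, -9, -9, -9]

Derivation:
Element change: A[1] 5 -> -4, delta = -9
For k < 1: P[k] unchanged, delta_P[k] = 0
For k >= 1: P[k] shifts by exactly -9
Delta array: [0, -9, -9, -9, -9]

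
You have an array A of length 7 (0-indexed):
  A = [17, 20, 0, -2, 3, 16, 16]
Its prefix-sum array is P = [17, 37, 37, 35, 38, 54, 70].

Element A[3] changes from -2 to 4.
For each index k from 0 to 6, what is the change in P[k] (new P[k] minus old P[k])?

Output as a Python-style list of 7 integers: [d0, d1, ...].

Element change: A[3] -2 -> 4, delta = 6
For k < 3: P[k] unchanged, delta_P[k] = 0
For k >= 3: P[k] shifts by exactly 6
Delta array: [0, 0, 0, 6, 6, 6, 6]

Answer: [0, 0, 0, 6, 6, 6, 6]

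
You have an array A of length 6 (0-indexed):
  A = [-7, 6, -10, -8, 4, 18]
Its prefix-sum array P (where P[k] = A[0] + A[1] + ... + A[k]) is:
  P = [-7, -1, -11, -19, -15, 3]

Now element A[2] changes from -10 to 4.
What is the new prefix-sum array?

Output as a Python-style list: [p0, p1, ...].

Answer: [-7, -1, 3, -5, -1, 17]

Derivation:
Change: A[2] -10 -> 4, delta = 14
P[k] for k < 2: unchanged (A[2] not included)
P[k] for k >= 2: shift by delta = 14
  P[0] = -7 + 0 = -7
  P[1] = -1 + 0 = -1
  P[2] = -11 + 14 = 3
  P[3] = -19 + 14 = -5
  P[4] = -15 + 14 = -1
  P[5] = 3 + 14 = 17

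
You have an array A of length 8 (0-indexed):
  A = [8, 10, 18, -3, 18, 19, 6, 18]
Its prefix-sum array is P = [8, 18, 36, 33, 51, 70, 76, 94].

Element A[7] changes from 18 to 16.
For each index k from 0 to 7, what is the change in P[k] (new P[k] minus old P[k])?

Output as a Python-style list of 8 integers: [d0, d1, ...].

Element change: A[7] 18 -> 16, delta = -2
For k < 7: P[k] unchanged, delta_P[k] = 0
For k >= 7: P[k] shifts by exactly -2
Delta array: [0, 0, 0, 0, 0, 0, 0, -2]

Answer: [0, 0, 0, 0, 0, 0, 0, -2]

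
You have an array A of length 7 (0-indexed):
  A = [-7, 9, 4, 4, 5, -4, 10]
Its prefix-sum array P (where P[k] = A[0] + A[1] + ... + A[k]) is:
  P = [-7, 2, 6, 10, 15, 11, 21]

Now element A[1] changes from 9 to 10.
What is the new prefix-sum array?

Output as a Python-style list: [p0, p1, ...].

Change: A[1] 9 -> 10, delta = 1
P[k] for k < 1: unchanged (A[1] not included)
P[k] for k >= 1: shift by delta = 1
  P[0] = -7 + 0 = -7
  P[1] = 2 + 1 = 3
  P[2] = 6 + 1 = 7
  P[3] = 10 + 1 = 11
  P[4] = 15 + 1 = 16
  P[5] = 11 + 1 = 12
  P[6] = 21 + 1 = 22

Answer: [-7, 3, 7, 11, 16, 12, 22]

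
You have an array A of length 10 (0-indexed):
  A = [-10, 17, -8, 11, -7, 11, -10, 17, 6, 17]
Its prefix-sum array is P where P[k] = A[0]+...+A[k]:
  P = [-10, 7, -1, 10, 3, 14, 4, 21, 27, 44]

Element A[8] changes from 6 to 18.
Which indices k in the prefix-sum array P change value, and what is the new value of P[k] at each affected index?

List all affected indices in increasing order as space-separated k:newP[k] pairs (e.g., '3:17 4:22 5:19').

P[k] = A[0] + ... + A[k]
P[k] includes A[8] iff k >= 8
Affected indices: 8, 9, ..., 9; delta = 12
  P[8]: 27 + 12 = 39
  P[9]: 44 + 12 = 56

Answer: 8:39 9:56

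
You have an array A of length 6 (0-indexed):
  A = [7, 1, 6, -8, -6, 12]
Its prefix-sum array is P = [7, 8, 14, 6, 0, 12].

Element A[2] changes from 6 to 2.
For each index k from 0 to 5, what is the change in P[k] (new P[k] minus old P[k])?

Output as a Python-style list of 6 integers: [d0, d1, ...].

Element change: A[2] 6 -> 2, delta = -4
For k < 2: P[k] unchanged, delta_P[k] = 0
For k >= 2: P[k] shifts by exactly -4
Delta array: [0, 0, -4, -4, -4, -4]

Answer: [0, 0, -4, -4, -4, -4]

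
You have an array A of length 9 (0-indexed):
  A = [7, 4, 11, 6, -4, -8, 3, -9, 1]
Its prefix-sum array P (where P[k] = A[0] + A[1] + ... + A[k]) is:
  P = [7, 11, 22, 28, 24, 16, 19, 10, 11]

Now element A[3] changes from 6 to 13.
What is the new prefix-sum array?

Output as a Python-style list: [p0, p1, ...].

Answer: [7, 11, 22, 35, 31, 23, 26, 17, 18]

Derivation:
Change: A[3] 6 -> 13, delta = 7
P[k] for k < 3: unchanged (A[3] not included)
P[k] for k >= 3: shift by delta = 7
  P[0] = 7 + 0 = 7
  P[1] = 11 + 0 = 11
  P[2] = 22 + 0 = 22
  P[3] = 28 + 7 = 35
  P[4] = 24 + 7 = 31
  P[5] = 16 + 7 = 23
  P[6] = 19 + 7 = 26
  P[7] = 10 + 7 = 17
  P[8] = 11 + 7 = 18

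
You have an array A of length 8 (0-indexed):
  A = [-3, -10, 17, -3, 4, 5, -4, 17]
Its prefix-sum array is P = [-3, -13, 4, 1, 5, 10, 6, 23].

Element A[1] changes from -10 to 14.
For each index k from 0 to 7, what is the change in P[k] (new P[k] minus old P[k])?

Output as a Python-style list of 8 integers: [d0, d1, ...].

Element change: A[1] -10 -> 14, delta = 24
For k < 1: P[k] unchanged, delta_P[k] = 0
For k >= 1: P[k] shifts by exactly 24
Delta array: [0, 24, 24, 24, 24, 24, 24, 24]

Answer: [0, 24, 24, 24, 24, 24, 24, 24]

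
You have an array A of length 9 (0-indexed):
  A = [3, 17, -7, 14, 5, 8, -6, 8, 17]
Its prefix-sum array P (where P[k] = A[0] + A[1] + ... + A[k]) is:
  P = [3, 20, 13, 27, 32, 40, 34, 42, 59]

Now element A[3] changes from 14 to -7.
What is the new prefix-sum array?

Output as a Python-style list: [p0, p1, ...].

Answer: [3, 20, 13, 6, 11, 19, 13, 21, 38]

Derivation:
Change: A[3] 14 -> -7, delta = -21
P[k] for k < 3: unchanged (A[3] not included)
P[k] for k >= 3: shift by delta = -21
  P[0] = 3 + 0 = 3
  P[1] = 20 + 0 = 20
  P[2] = 13 + 0 = 13
  P[3] = 27 + -21 = 6
  P[4] = 32 + -21 = 11
  P[5] = 40 + -21 = 19
  P[6] = 34 + -21 = 13
  P[7] = 42 + -21 = 21
  P[8] = 59 + -21 = 38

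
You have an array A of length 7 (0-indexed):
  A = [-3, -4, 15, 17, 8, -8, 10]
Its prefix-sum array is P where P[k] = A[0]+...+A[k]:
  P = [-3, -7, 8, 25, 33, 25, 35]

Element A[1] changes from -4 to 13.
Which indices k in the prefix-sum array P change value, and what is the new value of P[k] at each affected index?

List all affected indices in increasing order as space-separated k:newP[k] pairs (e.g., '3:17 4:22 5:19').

Answer: 1:10 2:25 3:42 4:50 5:42 6:52

Derivation:
P[k] = A[0] + ... + A[k]
P[k] includes A[1] iff k >= 1
Affected indices: 1, 2, ..., 6; delta = 17
  P[1]: -7 + 17 = 10
  P[2]: 8 + 17 = 25
  P[3]: 25 + 17 = 42
  P[4]: 33 + 17 = 50
  P[5]: 25 + 17 = 42
  P[6]: 35 + 17 = 52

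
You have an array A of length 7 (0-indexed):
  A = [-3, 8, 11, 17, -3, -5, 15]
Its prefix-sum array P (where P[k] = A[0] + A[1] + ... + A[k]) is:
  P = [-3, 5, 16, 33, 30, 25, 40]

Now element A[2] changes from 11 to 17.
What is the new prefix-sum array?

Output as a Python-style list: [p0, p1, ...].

Change: A[2] 11 -> 17, delta = 6
P[k] for k < 2: unchanged (A[2] not included)
P[k] for k >= 2: shift by delta = 6
  P[0] = -3 + 0 = -3
  P[1] = 5 + 0 = 5
  P[2] = 16 + 6 = 22
  P[3] = 33 + 6 = 39
  P[4] = 30 + 6 = 36
  P[5] = 25 + 6 = 31
  P[6] = 40 + 6 = 46

Answer: [-3, 5, 22, 39, 36, 31, 46]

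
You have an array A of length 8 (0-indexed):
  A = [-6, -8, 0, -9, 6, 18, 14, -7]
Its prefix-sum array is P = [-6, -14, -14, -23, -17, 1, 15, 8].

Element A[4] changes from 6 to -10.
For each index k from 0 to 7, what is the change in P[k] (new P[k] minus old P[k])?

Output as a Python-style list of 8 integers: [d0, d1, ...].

Element change: A[4] 6 -> -10, delta = -16
For k < 4: P[k] unchanged, delta_P[k] = 0
For k >= 4: P[k] shifts by exactly -16
Delta array: [0, 0, 0, 0, -16, -16, -16, -16]

Answer: [0, 0, 0, 0, -16, -16, -16, -16]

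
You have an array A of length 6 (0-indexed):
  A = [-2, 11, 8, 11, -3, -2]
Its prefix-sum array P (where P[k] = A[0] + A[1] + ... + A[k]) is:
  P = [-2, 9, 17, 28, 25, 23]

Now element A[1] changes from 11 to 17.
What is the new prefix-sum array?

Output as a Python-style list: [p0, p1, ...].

Answer: [-2, 15, 23, 34, 31, 29]

Derivation:
Change: A[1] 11 -> 17, delta = 6
P[k] for k < 1: unchanged (A[1] not included)
P[k] for k >= 1: shift by delta = 6
  P[0] = -2 + 0 = -2
  P[1] = 9 + 6 = 15
  P[2] = 17 + 6 = 23
  P[3] = 28 + 6 = 34
  P[4] = 25 + 6 = 31
  P[5] = 23 + 6 = 29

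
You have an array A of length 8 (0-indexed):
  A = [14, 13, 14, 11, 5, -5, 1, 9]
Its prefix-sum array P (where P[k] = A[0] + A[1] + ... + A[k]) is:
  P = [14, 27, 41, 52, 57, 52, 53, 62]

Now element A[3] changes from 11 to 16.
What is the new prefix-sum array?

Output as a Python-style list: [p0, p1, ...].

Change: A[3] 11 -> 16, delta = 5
P[k] for k < 3: unchanged (A[3] not included)
P[k] for k >= 3: shift by delta = 5
  P[0] = 14 + 0 = 14
  P[1] = 27 + 0 = 27
  P[2] = 41 + 0 = 41
  P[3] = 52 + 5 = 57
  P[4] = 57 + 5 = 62
  P[5] = 52 + 5 = 57
  P[6] = 53 + 5 = 58
  P[7] = 62 + 5 = 67

Answer: [14, 27, 41, 57, 62, 57, 58, 67]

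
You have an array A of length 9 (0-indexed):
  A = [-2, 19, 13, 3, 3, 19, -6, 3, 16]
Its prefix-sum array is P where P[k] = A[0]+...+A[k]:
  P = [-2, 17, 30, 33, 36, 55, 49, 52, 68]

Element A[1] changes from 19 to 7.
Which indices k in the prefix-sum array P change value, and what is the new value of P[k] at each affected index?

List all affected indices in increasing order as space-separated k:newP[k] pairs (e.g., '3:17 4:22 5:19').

P[k] = A[0] + ... + A[k]
P[k] includes A[1] iff k >= 1
Affected indices: 1, 2, ..., 8; delta = -12
  P[1]: 17 + -12 = 5
  P[2]: 30 + -12 = 18
  P[3]: 33 + -12 = 21
  P[4]: 36 + -12 = 24
  P[5]: 55 + -12 = 43
  P[6]: 49 + -12 = 37
  P[7]: 52 + -12 = 40
  P[8]: 68 + -12 = 56

Answer: 1:5 2:18 3:21 4:24 5:43 6:37 7:40 8:56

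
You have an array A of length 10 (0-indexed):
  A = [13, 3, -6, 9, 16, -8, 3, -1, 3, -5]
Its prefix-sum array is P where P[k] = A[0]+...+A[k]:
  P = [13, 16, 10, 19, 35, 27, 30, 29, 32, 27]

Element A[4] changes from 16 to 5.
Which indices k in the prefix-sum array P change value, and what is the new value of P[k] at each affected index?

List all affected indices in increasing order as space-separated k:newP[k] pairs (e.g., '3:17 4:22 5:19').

P[k] = A[0] + ... + A[k]
P[k] includes A[4] iff k >= 4
Affected indices: 4, 5, ..., 9; delta = -11
  P[4]: 35 + -11 = 24
  P[5]: 27 + -11 = 16
  P[6]: 30 + -11 = 19
  P[7]: 29 + -11 = 18
  P[8]: 32 + -11 = 21
  P[9]: 27 + -11 = 16

Answer: 4:24 5:16 6:19 7:18 8:21 9:16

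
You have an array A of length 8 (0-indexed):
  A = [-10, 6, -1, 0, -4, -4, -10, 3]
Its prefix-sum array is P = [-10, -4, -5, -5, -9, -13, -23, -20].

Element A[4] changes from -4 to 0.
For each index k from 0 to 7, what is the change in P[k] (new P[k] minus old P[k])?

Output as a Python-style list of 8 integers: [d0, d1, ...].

Answer: [0, 0, 0, 0, 4, 4, 4, 4]

Derivation:
Element change: A[4] -4 -> 0, delta = 4
For k < 4: P[k] unchanged, delta_P[k] = 0
For k >= 4: P[k] shifts by exactly 4
Delta array: [0, 0, 0, 0, 4, 4, 4, 4]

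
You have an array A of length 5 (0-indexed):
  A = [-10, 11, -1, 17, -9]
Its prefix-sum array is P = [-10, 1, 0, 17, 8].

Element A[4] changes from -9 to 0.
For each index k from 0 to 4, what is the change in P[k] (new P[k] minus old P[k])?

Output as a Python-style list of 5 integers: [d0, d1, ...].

Answer: [0, 0, 0, 0, 9]

Derivation:
Element change: A[4] -9 -> 0, delta = 9
For k < 4: P[k] unchanged, delta_P[k] = 0
For k >= 4: P[k] shifts by exactly 9
Delta array: [0, 0, 0, 0, 9]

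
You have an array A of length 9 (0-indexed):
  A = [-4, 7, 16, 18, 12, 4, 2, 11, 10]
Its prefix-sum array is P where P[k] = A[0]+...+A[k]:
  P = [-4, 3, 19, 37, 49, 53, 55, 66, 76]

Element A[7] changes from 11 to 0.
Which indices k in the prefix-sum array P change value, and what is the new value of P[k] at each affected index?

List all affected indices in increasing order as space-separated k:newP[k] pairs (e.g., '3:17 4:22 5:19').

P[k] = A[0] + ... + A[k]
P[k] includes A[7] iff k >= 7
Affected indices: 7, 8, ..., 8; delta = -11
  P[7]: 66 + -11 = 55
  P[8]: 76 + -11 = 65

Answer: 7:55 8:65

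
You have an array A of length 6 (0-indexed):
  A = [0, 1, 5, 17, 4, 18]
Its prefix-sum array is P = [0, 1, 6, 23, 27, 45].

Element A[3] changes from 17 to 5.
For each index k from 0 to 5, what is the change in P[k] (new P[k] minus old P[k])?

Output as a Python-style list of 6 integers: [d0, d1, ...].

Element change: A[3] 17 -> 5, delta = -12
For k < 3: P[k] unchanged, delta_P[k] = 0
For k >= 3: P[k] shifts by exactly -12
Delta array: [0, 0, 0, -12, -12, -12]

Answer: [0, 0, 0, -12, -12, -12]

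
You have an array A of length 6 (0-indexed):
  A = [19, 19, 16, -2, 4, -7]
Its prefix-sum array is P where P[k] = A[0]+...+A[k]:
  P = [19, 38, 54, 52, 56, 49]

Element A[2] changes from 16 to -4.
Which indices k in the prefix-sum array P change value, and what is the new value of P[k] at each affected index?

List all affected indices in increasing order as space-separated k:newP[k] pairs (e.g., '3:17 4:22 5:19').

Answer: 2:34 3:32 4:36 5:29

Derivation:
P[k] = A[0] + ... + A[k]
P[k] includes A[2] iff k >= 2
Affected indices: 2, 3, ..., 5; delta = -20
  P[2]: 54 + -20 = 34
  P[3]: 52 + -20 = 32
  P[4]: 56 + -20 = 36
  P[5]: 49 + -20 = 29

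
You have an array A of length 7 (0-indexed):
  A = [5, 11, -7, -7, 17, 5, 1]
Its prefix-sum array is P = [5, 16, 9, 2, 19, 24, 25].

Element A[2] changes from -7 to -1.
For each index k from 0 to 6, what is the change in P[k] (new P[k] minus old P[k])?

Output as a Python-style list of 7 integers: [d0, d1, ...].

Element change: A[2] -7 -> -1, delta = 6
For k < 2: P[k] unchanged, delta_P[k] = 0
For k >= 2: P[k] shifts by exactly 6
Delta array: [0, 0, 6, 6, 6, 6, 6]

Answer: [0, 0, 6, 6, 6, 6, 6]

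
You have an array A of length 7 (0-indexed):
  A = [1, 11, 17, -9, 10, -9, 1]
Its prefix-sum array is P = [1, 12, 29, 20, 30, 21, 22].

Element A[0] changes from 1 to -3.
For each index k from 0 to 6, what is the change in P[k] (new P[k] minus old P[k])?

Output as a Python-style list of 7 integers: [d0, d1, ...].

Answer: [-4, -4, -4, -4, -4, -4, -4]

Derivation:
Element change: A[0] 1 -> -3, delta = -4
For k < 0: P[k] unchanged, delta_P[k] = 0
For k >= 0: P[k] shifts by exactly -4
Delta array: [-4, -4, -4, -4, -4, -4, -4]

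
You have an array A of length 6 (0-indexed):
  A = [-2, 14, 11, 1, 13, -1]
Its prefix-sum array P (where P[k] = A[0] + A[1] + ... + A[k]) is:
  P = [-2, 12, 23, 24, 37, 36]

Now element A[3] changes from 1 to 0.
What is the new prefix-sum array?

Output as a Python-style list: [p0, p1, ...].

Answer: [-2, 12, 23, 23, 36, 35]

Derivation:
Change: A[3] 1 -> 0, delta = -1
P[k] for k < 3: unchanged (A[3] not included)
P[k] for k >= 3: shift by delta = -1
  P[0] = -2 + 0 = -2
  P[1] = 12 + 0 = 12
  P[2] = 23 + 0 = 23
  P[3] = 24 + -1 = 23
  P[4] = 37 + -1 = 36
  P[5] = 36 + -1 = 35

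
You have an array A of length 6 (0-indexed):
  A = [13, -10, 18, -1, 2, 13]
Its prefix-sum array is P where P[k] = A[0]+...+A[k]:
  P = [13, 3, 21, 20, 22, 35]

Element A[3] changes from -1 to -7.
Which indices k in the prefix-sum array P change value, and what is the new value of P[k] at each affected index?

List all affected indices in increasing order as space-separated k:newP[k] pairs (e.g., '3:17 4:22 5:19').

Answer: 3:14 4:16 5:29

Derivation:
P[k] = A[0] + ... + A[k]
P[k] includes A[3] iff k >= 3
Affected indices: 3, 4, ..., 5; delta = -6
  P[3]: 20 + -6 = 14
  P[4]: 22 + -6 = 16
  P[5]: 35 + -6 = 29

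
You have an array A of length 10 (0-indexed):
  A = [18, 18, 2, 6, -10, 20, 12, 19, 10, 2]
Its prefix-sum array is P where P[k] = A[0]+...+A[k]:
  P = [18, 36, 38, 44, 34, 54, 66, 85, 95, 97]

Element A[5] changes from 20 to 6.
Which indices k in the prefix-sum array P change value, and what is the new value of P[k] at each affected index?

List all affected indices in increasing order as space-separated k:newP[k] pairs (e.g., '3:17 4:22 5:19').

Answer: 5:40 6:52 7:71 8:81 9:83

Derivation:
P[k] = A[0] + ... + A[k]
P[k] includes A[5] iff k >= 5
Affected indices: 5, 6, ..., 9; delta = -14
  P[5]: 54 + -14 = 40
  P[6]: 66 + -14 = 52
  P[7]: 85 + -14 = 71
  P[8]: 95 + -14 = 81
  P[9]: 97 + -14 = 83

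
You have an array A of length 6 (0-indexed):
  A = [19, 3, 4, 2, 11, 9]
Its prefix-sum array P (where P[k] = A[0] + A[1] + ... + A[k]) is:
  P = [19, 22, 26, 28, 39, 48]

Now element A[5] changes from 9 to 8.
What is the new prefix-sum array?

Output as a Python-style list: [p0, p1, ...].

Answer: [19, 22, 26, 28, 39, 47]

Derivation:
Change: A[5] 9 -> 8, delta = -1
P[k] for k < 5: unchanged (A[5] not included)
P[k] for k >= 5: shift by delta = -1
  P[0] = 19 + 0 = 19
  P[1] = 22 + 0 = 22
  P[2] = 26 + 0 = 26
  P[3] = 28 + 0 = 28
  P[4] = 39 + 0 = 39
  P[5] = 48 + -1 = 47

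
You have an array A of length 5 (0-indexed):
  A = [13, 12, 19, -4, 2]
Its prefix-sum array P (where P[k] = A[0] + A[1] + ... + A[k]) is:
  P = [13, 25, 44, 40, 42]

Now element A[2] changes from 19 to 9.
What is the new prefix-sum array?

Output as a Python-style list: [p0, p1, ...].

Answer: [13, 25, 34, 30, 32]

Derivation:
Change: A[2] 19 -> 9, delta = -10
P[k] for k < 2: unchanged (A[2] not included)
P[k] for k >= 2: shift by delta = -10
  P[0] = 13 + 0 = 13
  P[1] = 25 + 0 = 25
  P[2] = 44 + -10 = 34
  P[3] = 40 + -10 = 30
  P[4] = 42 + -10 = 32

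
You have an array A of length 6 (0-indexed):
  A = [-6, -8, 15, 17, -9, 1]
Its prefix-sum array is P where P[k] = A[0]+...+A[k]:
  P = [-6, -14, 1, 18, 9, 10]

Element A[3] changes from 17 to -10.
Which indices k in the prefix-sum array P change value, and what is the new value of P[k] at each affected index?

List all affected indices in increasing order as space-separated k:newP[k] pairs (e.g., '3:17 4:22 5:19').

P[k] = A[0] + ... + A[k]
P[k] includes A[3] iff k >= 3
Affected indices: 3, 4, ..., 5; delta = -27
  P[3]: 18 + -27 = -9
  P[4]: 9 + -27 = -18
  P[5]: 10 + -27 = -17

Answer: 3:-9 4:-18 5:-17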